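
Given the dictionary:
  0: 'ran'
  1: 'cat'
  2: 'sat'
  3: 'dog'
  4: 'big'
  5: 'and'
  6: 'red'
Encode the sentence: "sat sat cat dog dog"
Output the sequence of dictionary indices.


Look up each word in the dictionary:
  'sat' -> 2
  'sat' -> 2
  'cat' -> 1
  'dog' -> 3
  'dog' -> 3

Encoded: [2, 2, 1, 3, 3]


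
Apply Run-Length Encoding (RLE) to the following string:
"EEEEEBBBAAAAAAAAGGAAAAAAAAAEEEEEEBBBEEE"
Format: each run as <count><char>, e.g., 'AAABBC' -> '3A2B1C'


Scanning runs left to right:
  i=0: run of 'E' x 5 -> '5E'
  i=5: run of 'B' x 3 -> '3B'
  i=8: run of 'A' x 8 -> '8A'
  i=16: run of 'G' x 2 -> '2G'
  i=18: run of 'A' x 9 -> '9A'
  i=27: run of 'E' x 6 -> '6E'
  i=33: run of 'B' x 3 -> '3B'
  i=36: run of 'E' x 3 -> '3E'

RLE = 5E3B8A2G9A6E3B3E


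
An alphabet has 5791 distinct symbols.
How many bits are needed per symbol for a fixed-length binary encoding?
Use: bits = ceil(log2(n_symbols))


log2(5791) = 12.4996
Bracket: 2^12 = 4096 < 5791 <= 2^13 = 8192
So ceil(log2(5791)) = 13

bits = ceil(log2(5791)) = ceil(12.4996) = 13 bits


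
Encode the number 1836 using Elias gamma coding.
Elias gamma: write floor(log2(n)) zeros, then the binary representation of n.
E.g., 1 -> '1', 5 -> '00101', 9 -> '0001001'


num_bits = floor(log2(1836)) + 1 = 11
leading_zeros = num_bits - 1 = 10
binary(1836) = 11100101100

Elias gamma(1836) = '0000000000' + '11100101100' = 000000000011100101100 (21 bits)


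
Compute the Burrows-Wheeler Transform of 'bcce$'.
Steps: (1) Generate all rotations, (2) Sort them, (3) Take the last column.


Rotations (sorted):
  0: $bcce -> last char: e
  1: bcce$ -> last char: $
  2: cce$b -> last char: b
  3: ce$bc -> last char: c
  4: e$bcc -> last char: c


BWT = e$bcc


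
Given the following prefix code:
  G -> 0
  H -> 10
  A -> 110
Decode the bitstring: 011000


Decoding step by step:
Bits 0 -> G
Bits 110 -> A
Bits 0 -> G
Bits 0 -> G


Decoded message: GAGG


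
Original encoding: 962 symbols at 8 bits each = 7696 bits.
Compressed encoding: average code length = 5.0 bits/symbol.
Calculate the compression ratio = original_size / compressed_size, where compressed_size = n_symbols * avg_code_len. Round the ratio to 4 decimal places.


original_size = n_symbols * orig_bits = 962 * 8 = 7696 bits
compressed_size = n_symbols * avg_code_len = 962 * 5.0 = 4810.0 bits
ratio = original_size / compressed_size = 7696 / 4810.0 = 1.6

Compression ratio = 1.6


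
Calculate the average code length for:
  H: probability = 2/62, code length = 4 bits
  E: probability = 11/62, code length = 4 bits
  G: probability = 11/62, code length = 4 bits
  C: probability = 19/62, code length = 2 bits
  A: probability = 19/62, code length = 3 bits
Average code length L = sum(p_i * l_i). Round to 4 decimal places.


Weighted contributions p_i * l_i:
  H: (2/62) * 4 = 8/62
  E: (11/62) * 4 = 44/62
  G: (11/62) * 4 = 44/62
  C: (19/62) * 2 = 38/62
  A: (19/62) * 3 = 57/62
Sum = (8 + 44 + 44 + 38 + 57)/62 = 191/62

L = 191/62 = 3.0806 bits/symbol


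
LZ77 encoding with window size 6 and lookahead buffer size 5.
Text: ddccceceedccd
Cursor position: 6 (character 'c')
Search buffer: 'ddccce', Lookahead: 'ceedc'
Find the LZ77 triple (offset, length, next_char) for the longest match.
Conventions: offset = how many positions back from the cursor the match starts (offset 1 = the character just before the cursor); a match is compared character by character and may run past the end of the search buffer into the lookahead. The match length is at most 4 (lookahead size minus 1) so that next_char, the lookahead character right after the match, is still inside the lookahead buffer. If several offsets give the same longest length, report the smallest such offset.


Try each offset into the search buffer:
  offset=1 (pos 5, char 'e'): match length 0
  offset=2 (pos 4, char 'c'): match length 2
  offset=3 (pos 3, char 'c'): match length 1
  offset=4 (pos 2, char 'c'): match length 1
  offset=5 (pos 1, char 'd'): match length 0
  offset=6 (pos 0, char 'd'): match length 0
Longest match has length 2 at offset 2.
next_char = character at position 6 + 2 = 8 -> 'e'

Best match: offset=2, length=2 (matching 'ce' starting at position 4)
LZ77 triple: (2, 2, 'e')


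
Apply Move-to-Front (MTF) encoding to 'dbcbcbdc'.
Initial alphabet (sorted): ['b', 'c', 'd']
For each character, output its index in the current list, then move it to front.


MTF encoding:
'd': index 2 in ['b', 'c', 'd'] -> ['d', 'b', 'c']
'b': index 1 in ['d', 'b', 'c'] -> ['b', 'd', 'c']
'c': index 2 in ['b', 'd', 'c'] -> ['c', 'b', 'd']
'b': index 1 in ['c', 'b', 'd'] -> ['b', 'c', 'd']
'c': index 1 in ['b', 'c', 'd'] -> ['c', 'b', 'd']
'b': index 1 in ['c', 'b', 'd'] -> ['b', 'c', 'd']
'd': index 2 in ['b', 'c', 'd'] -> ['d', 'b', 'c']
'c': index 2 in ['d', 'b', 'c'] -> ['c', 'd', 'b']


Output: [2, 1, 2, 1, 1, 1, 2, 2]


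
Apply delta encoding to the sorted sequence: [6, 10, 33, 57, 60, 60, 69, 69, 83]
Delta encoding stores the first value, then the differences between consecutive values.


First value: 6
Deltas:
  10 - 6 = 4
  33 - 10 = 23
  57 - 33 = 24
  60 - 57 = 3
  60 - 60 = 0
  69 - 60 = 9
  69 - 69 = 0
  83 - 69 = 14


Delta encoded: [6, 4, 23, 24, 3, 0, 9, 0, 14]


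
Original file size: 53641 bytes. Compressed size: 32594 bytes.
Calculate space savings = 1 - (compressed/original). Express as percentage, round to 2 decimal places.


ratio = compressed/original = 32594/53641 = 0.607632
savings = 1 - ratio = 1 - 0.607632 = 0.392368
as a percentage: 0.392368 * 100 = 39.24%

Space savings = 1 - 32594/53641 = 39.24%


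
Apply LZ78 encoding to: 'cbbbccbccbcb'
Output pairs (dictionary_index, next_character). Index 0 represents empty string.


LZ78 encoding steps:
Dictionary: {0: ''}
Step 1: w='' (idx 0), next='c' -> output (0, 'c'), add 'c' as idx 1
Step 2: w='' (idx 0), next='b' -> output (0, 'b'), add 'b' as idx 2
Step 3: w='b' (idx 2), next='b' -> output (2, 'b'), add 'bb' as idx 3
Step 4: w='c' (idx 1), next='c' -> output (1, 'c'), add 'cc' as idx 4
Step 5: w='b' (idx 2), next='c' -> output (2, 'c'), add 'bc' as idx 5
Step 6: w='c' (idx 1), next='b' -> output (1, 'b'), add 'cb' as idx 6
Step 7: w='cb' (idx 6), end of input -> output (6, '')


Encoded: [(0, 'c'), (0, 'b'), (2, 'b'), (1, 'c'), (2, 'c'), (1, 'b'), (6, '')]


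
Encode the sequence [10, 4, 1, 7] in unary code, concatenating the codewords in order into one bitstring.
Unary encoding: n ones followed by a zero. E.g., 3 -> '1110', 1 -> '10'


Encode each number as n ones followed by a terminating 0:
  10 -> 11111111110 (11 bits)
  4 -> 11110 (5 bits)
  1 -> 10 (2 bits)
  7 -> 11111110 (8 bits)
Total length = 11 + 5 + 2 + 8 = 26 bits.

Unary([10, 4, 1, 7]) = 11111111110111101011111110 (26 bits)


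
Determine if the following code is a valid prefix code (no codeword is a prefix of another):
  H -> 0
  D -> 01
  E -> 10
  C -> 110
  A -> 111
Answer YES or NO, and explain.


Checking each pair (does one codeword prefix another?):
  H='0' vs D='01': prefix -- VIOLATION

NO -- this is NOT a valid prefix code. H (0) is a prefix of D (01).


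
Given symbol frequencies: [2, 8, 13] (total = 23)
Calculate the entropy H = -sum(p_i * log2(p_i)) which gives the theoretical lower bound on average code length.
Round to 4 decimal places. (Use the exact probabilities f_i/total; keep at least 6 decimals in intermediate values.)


Per-symbol terms -p_i * log2(p_i) with p_i = f_i/23:
  p = 2/23 = 0.086957: log2(p) = -3.523562, -p*log2(p) = 0.306397
  p = 8/23 = 0.347826: log2(p) = -1.523562, -p*log2(p) = 0.529935
  p = 13/23 = 0.565217: log2(p) = -0.823122, -p*log2(p) = 0.465243
H = 0.306397 + 0.529935 + 0.465243 = 1.301575

H = 1.3016 bits/symbol


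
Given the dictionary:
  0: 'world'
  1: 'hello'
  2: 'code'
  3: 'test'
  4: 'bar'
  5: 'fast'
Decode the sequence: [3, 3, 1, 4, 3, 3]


Look up each index in the dictionary:
  3 -> 'test'
  3 -> 'test'
  1 -> 'hello'
  4 -> 'bar'
  3 -> 'test'
  3 -> 'test'

Decoded: "test test hello bar test test"


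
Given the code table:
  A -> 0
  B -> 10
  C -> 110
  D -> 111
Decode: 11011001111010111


Decoding:
110 -> C
110 -> C
0 -> A
111 -> D
10 -> B
10 -> B
111 -> D


Result: CCADBBD


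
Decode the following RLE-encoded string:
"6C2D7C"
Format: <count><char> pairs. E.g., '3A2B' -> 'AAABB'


Expanding each <count><char> pair:
  6C -> 'CCCCCC'
  2D -> 'DD'
  7C -> 'CCCCCCC'

Decoded = CCCCCCDDCCCCCCC


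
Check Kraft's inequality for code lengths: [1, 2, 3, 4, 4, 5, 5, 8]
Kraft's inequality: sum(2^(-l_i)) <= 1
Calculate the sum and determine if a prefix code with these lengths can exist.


Sum = 2^(-1) + 2^(-2) + 2^(-3) + 2^(-4) + 2^(-4) + 2^(-5) + 2^(-5) + 2^(-8)
    = 0.5 + 0.25 + 0.125 + 0.0625 + 0.0625 + 0.03125 + 0.03125 + 0.00390625
    = 273/256 = 1.06640625
Since 1.06640625 > 1, Kraft's inequality is NOT satisfied.
A prefix code with these lengths CANNOT exist.

Kraft sum = 1.06640625. Not satisfied.


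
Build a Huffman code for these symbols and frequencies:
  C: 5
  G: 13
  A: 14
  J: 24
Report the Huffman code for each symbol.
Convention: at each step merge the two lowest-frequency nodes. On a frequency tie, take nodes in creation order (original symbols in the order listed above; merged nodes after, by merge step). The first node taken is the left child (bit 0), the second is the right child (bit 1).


Huffman tree construction:
Step 1: Merge C(5) + G(13) = 18
Step 2: Merge A(14) + (C+G)(18) = 32
Step 3: Merge J(24) + (A+(C+G))(32) = 56
Read each symbol's code off the tree from the root (left child = 0, right child = 1).

Codes:
  C: 110 (length 3)
  G: 111 (length 3)
  A: 10 (length 2)
  J: 0 (length 1)
Average code length: 106/56 = 1.8929 bits/symbol


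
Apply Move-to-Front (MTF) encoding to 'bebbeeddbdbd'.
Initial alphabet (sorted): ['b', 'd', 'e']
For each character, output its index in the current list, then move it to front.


MTF encoding:
'b': index 0 in ['b', 'd', 'e'] -> ['b', 'd', 'e']
'e': index 2 in ['b', 'd', 'e'] -> ['e', 'b', 'd']
'b': index 1 in ['e', 'b', 'd'] -> ['b', 'e', 'd']
'b': index 0 in ['b', 'e', 'd'] -> ['b', 'e', 'd']
'e': index 1 in ['b', 'e', 'd'] -> ['e', 'b', 'd']
'e': index 0 in ['e', 'b', 'd'] -> ['e', 'b', 'd']
'd': index 2 in ['e', 'b', 'd'] -> ['d', 'e', 'b']
'd': index 0 in ['d', 'e', 'b'] -> ['d', 'e', 'b']
'b': index 2 in ['d', 'e', 'b'] -> ['b', 'd', 'e']
'd': index 1 in ['b', 'd', 'e'] -> ['d', 'b', 'e']
'b': index 1 in ['d', 'b', 'e'] -> ['b', 'd', 'e']
'd': index 1 in ['b', 'd', 'e'] -> ['d', 'b', 'e']


Output: [0, 2, 1, 0, 1, 0, 2, 0, 2, 1, 1, 1]


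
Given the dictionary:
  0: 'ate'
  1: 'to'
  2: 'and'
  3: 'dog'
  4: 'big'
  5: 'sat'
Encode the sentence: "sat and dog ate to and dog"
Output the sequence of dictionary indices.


Look up each word in the dictionary:
  'sat' -> 5
  'and' -> 2
  'dog' -> 3
  'ate' -> 0
  'to' -> 1
  'and' -> 2
  'dog' -> 3

Encoded: [5, 2, 3, 0, 1, 2, 3]


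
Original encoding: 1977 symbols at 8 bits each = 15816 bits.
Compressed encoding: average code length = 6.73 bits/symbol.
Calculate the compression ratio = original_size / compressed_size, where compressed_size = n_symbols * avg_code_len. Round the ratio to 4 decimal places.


original_size = n_symbols * orig_bits = 1977 * 8 = 15816 bits
compressed_size = n_symbols * avg_code_len = 1977 * 6.73 = 13305.21 bits
ratio = original_size / compressed_size = 15816 / 13305.21 = 1.1887

Compression ratio = 1.1887


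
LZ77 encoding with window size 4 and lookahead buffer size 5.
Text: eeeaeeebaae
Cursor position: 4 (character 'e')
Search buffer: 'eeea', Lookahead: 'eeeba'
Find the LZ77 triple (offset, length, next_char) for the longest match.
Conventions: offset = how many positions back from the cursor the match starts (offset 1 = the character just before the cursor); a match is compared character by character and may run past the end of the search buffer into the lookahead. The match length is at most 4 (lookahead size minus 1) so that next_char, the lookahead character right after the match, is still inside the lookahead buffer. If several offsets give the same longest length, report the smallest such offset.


Try each offset into the search buffer:
  offset=1 (pos 3, char 'a'): match length 0
  offset=2 (pos 2, char 'e'): match length 1
  offset=3 (pos 1, char 'e'): match length 2
  offset=4 (pos 0, char 'e'): match length 3
Longest match has length 3 at offset 4.
next_char = character at position 4 + 3 = 7 -> 'b'

Best match: offset=4, length=3 (matching 'eee' starting at position 0)
LZ77 triple: (4, 3, 'b')


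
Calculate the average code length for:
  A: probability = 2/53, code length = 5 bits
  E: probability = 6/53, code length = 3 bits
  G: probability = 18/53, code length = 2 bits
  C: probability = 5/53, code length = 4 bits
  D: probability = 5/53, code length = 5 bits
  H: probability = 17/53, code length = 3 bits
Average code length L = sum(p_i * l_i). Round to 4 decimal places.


Weighted contributions p_i * l_i:
  A: (2/53) * 5 = 10/53
  E: (6/53) * 3 = 18/53
  G: (18/53) * 2 = 36/53
  C: (5/53) * 4 = 20/53
  D: (5/53) * 5 = 25/53
  H: (17/53) * 3 = 51/53
Sum = (10 + 18 + 36 + 20 + 25 + 51)/53 = 160/53

L = 160/53 = 3.0189 bits/symbol


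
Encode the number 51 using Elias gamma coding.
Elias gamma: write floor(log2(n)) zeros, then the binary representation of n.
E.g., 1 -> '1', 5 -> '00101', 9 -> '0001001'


num_bits = floor(log2(51)) + 1 = 6
leading_zeros = num_bits - 1 = 5
binary(51) = 110011

Elias gamma(51) = '00000' + '110011' = 00000110011 (11 bits)


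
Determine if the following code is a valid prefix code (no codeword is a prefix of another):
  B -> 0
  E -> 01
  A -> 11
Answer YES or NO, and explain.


Checking each pair (does one codeword prefix another?):
  B='0' vs E='01': prefix -- VIOLATION

NO -- this is NOT a valid prefix code. B (0) is a prefix of E (01).


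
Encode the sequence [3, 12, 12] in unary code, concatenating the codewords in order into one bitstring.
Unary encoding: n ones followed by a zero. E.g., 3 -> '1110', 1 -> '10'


Encode each number as n ones followed by a terminating 0:
  3 -> 1110 (4 bits)
  12 -> 1111111111110 (13 bits)
  12 -> 1111111111110 (13 bits)
Total length = 4 + 13 + 13 = 30 bits.

Unary([3, 12, 12]) = 111011111111111101111111111110 (30 bits)


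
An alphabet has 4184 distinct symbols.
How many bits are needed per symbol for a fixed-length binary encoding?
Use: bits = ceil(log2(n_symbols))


log2(4184) = 12.0307
Bracket: 2^12 = 4096 < 4184 <= 2^13 = 8192
So ceil(log2(4184)) = 13

bits = ceil(log2(4184)) = ceil(12.0307) = 13 bits


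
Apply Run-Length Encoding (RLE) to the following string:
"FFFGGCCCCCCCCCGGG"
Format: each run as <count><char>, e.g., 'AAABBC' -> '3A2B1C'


Scanning runs left to right:
  i=0: run of 'F' x 3 -> '3F'
  i=3: run of 'G' x 2 -> '2G'
  i=5: run of 'C' x 9 -> '9C'
  i=14: run of 'G' x 3 -> '3G'

RLE = 3F2G9C3G


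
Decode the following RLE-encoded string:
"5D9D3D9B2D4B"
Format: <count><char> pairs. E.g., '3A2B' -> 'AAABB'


Expanding each <count><char> pair:
  5D -> 'DDDDD'
  9D -> 'DDDDDDDDD'
  3D -> 'DDD'
  9B -> 'BBBBBBBBB'
  2D -> 'DD'
  4B -> 'BBBB'

Decoded = DDDDDDDDDDDDDDDDDBBBBBBBBBDDBBBB


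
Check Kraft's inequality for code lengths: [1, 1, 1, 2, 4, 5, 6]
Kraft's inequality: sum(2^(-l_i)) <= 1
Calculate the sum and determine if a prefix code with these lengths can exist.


Sum = 2^(-1) + 2^(-1) + 2^(-1) + 2^(-2) + 2^(-4) + 2^(-5) + 2^(-6)
    = 0.5 + 0.5 + 0.5 + 0.25 + 0.0625 + 0.03125 + 0.015625
    = 119/64 = 1.859375
Since 1.859375 > 1, Kraft's inequality is NOT satisfied.
A prefix code with these lengths CANNOT exist.

Kraft sum = 1.859375. Not satisfied.


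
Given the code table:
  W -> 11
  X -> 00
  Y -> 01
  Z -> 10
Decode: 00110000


Decoding:
00 -> X
11 -> W
00 -> X
00 -> X


Result: XWXX


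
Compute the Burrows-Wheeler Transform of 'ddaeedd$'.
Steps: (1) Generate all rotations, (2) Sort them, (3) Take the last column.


Rotations (sorted):
  0: $ddaeedd -> last char: d
  1: aeedd$dd -> last char: d
  2: d$ddaeed -> last char: d
  3: daeedd$d -> last char: d
  4: dd$ddaee -> last char: e
  5: ddaeedd$ -> last char: $
  6: edd$ddae -> last char: e
  7: eedd$dda -> last char: a


BWT = dddde$ea


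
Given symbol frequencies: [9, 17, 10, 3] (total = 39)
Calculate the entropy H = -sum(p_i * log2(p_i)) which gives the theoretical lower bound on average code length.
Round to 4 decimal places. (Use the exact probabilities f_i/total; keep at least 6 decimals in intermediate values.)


Per-symbol terms -p_i * log2(p_i) with p_i = f_i/39:
  p = 9/39 = 0.230769: log2(p) = -2.115477, -p*log2(p) = 0.488187
  p = 17/39 = 0.435897: log2(p) = -1.197939, -p*log2(p) = 0.522179
  p = 10/39 = 0.256410: log2(p) = -1.963474, -p*log2(p) = 0.503455
  p = 3/39 = 0.076923: log2(p) = -3.700440, -p*log2(p) = 0.284649
H = 0.488187 + 0.522179 + 0.503455 + 0.284649 = 1.798470

H = 1.7985 bits/symbol


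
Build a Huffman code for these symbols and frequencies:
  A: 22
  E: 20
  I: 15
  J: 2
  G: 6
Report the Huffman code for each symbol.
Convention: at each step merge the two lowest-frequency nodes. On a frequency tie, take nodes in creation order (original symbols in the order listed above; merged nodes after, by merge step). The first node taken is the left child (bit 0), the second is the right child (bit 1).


Huffman tree construction:
Step 1: Merge J(2) + G(6) = 8
Step 2: Merge (J+G)(8) + I(15) = 23
Step 3: Merge E(20) + A(22) = 42
Step 4: Merge ((J+G)+I)(23) + (E+A)(42) = 65
Read each symbol's code off the tree from the root (left child = 0, right child = 1).

Codes:
  A: 11 (length 2)
  E: 10 (length 2)
  I: 01 (length 2)
  J: 000 (length 3)
  G: 001 (length 3)
Average code length: 138/65 = 2.1231 bits/symbol


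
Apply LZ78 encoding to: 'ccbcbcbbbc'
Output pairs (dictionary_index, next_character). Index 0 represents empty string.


LZ78 encoding steps:
Dictionary: {0: ''}
Step 1: w='' (idx 0), next='c' -> output (0, 'c'), add 'c' as idx 1
Step 2: w='c' (idx 1), next='b' -> output (1, 'b'), add 'cb' as idx 2
Step 3: w='cb' (idx 2), next='c' -> output (2, 'c'), add 'cbc' as idx 3
Step 4: w='' (idx 0), next='b' -> output (0, 'b'), add 'b' as idx 4
Step 5: w='b' (idx 4), next='b' -> output (4, 'b'), add 'bb' as idx 5
Step 6: w='c' (idx 1), end of input -> output (1, '')


Encoded: [(0, 'c'), (1, 'b'), (2, 'c'), (0, 'b'), (4, 'b'), (1, '')]


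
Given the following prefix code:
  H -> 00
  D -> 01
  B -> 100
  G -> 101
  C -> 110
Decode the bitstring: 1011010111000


Decoding step by step:
Bits 101 -> G
Bits 101 -> G
Bits 01 -> D
Bits 110 -> C
Bits 00 -> H


Decoded message: GGDCH


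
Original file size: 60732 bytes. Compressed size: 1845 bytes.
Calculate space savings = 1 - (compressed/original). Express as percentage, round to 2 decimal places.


ratio = compressed/original = 1845/60732 = 0.030379
savings = 1 - ratio = 1 - 0.030379 = 0.969621
as a percentage: 0.969621 * 100 = 96.96%

Space savings = 1 - 1845/60732 = 96.96%


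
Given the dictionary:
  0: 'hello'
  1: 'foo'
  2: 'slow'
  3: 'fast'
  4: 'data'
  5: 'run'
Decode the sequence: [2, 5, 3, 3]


Look up each index in the dictionary:
  2 -> 'slow'
  5 -> 'run'
  3 -> 'fast'
  3 -> 'fast'

Decoded: "slow run fast fast"


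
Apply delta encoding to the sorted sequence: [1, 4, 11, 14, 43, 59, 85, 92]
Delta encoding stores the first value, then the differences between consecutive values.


First value: 1
Deltas:
  4 - 1 = 3
  11 - 4 = 7
  14 - 11 = 3
  43 - 14 = 29
  59 - 43 = 16
  85 - 59 = 26
  92 - 85 = 7


Delta encoded: [1, 3, 7, 3, 29, 16, 26, 7]


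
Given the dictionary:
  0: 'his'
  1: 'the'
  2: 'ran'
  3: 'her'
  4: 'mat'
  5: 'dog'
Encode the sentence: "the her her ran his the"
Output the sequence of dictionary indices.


Look up each word in the dictionary:
  'the' -> 1
  'her' -> 3
  'her' -> 3
  'ran' -> 2
  'his' -> 0
  'the' -> 1

Encoded: [1, 3, 3, 2, 0, 1]


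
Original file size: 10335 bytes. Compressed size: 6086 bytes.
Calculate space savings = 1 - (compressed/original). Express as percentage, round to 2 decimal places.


ratio = compressed/original = 6086/10335 = 0.588873
savings = 1 - ratio = 1 - 0.588873 = 0.411127
as a percentage: 0.411127 * 100 = 41.11%

Space savings = 1 - 6086/10335 = 41.11%


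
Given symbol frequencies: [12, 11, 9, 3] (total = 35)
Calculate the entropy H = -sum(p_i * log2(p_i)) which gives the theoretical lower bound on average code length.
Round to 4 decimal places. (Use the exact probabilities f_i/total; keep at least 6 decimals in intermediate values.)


Per-symbol terms -p_i * log2(p_i) with p_i = f_i/35:
  p = 12/35 = 0.342857: log2(p) = -1.544321, -p*log2(p) = 0.529481
  p = 11/35 = 0.314286: log2(p) = -1.669851, -p*log2(p) = 0.524810
  p = 9/35 = 0.257143: log2(p) = -1.959358, -p*log2(p) = 0.503835
  p = 3/35 = 0.085714: log2(p) = -3.544321, -p*log2(p) = 0.303799
H = 0.529481 + 0.524810 + 0.503835 + 0.303799 = 1.861925

H = 1.8619 bits/symbol


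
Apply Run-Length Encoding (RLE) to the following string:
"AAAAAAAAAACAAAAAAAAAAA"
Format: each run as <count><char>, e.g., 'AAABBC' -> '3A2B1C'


Scanning runs left to right:
  i=0: run of 'A' x 10 -> '10A'
  i=10: run of 'C' x 1 -> '1C'
  i=11: run of 'A' x 11 -> '11A'

RLE = 10A1C11A


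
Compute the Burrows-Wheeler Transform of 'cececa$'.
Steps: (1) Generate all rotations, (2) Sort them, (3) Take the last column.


Rotations (sorted):
  0: $cececa -> last char: a
  1: a$cecec -> last char: c
  2: ca$cece -> last char: e
  3: ceca$ce -> last char: e
  4: cececa$ -> last char: $
  5: eca$cec -> last char: c
  6: ececa$c -> last char: c


BWT = acee$cc


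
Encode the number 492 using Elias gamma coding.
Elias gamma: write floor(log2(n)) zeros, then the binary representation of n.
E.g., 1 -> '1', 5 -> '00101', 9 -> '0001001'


num_bits = floor(log2(492)) + 1 = 9
leading_zeros = num_bits - 1 = 8
binary(492) = 111101100

Elias gamma(492) = '00000000' + '111101100' = 00000000111101100 (17 bits)


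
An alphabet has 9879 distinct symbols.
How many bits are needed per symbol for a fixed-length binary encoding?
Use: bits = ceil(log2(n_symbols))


log2(9879) = 13.2701
Bracket: 2^13 = 8192 < 9879 <= 2^14 = 16384
So ceil(log2(9879)) = 14

bits = ceil(log2(9879)) = ceil(13.2701) = 14 bits


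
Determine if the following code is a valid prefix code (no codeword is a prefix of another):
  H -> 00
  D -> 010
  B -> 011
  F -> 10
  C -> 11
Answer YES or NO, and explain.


Checking each pair (does one codeword prefix another?):
  H='00' vs D='010': no prefix
  H='00' vs B='011': no prefix
  H='00' vs F='10': no prefix
  H='00' vs C='11': no prefix
  D='010' vs H='00': no prefix
  D='010' vs B='011': no prefix
  D='010' vs F='10': no prefix
  D='010' vs C='11': no prefix
  B='011' vs H='00': no prefix
  B='011' vs D='010': no prefix
  B='011' vs F='10': no prefix
  B='011' vs C='11': no prefix
  F='10' vs H='00': no prefix
  F='10' vs D='010': no prefix
  F='10' vs B='011': no prefix
  F='10' vs C='11': no prefix
  C='11' vs H='00': no prefix
  C='11' vs D='010': no prefix
  C='11' vs B='011': no prefix
  C='11' vs F='10': no prefix
No violation found over all pairs.

YES -- this is a valid prefix code. No codeword is a prefix of any other codeword.


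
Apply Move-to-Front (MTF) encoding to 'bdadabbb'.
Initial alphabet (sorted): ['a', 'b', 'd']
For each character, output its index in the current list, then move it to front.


MTF encoding:
'b': index 1 in ['a', 'b', 'd'] -> ['b', 'a', 'd']
'd': index 2 in ['b', 'a', 'd'] -> ['d', 'b', 'a']
'a': index 2 in ['d', 'b', 'a'] -> ['a', 'd', 'b']
'd': index 1 in ['a', 'd', 'b'] -> ['d', 'a', 'b']
'a': index 1 in ['d', 'a', 'b'] -> ['a', 'd', 'b']
'b': index 2 in ['a', 'd', 'b'] -> ['b', 'a', 'd']
'b': index 0 in ['b', 'a', 'd'] -> ['b', 'a', 'd']
'b': index 0 in ['b', 'a', 'd'] -> ['b', 'a', 'd']


Output: [1, 2, 2, 1, 1, 2, 0, 0]


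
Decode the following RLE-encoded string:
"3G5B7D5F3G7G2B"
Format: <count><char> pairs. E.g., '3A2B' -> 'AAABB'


Expanding each <count><char> pair:
  3G -> 'GGG'
  5B -> 'BBBBB'
  7D -> 'DDDDDDD'
  5F -> 'FFFFF'
  3G -> 'GGG'
  7G -> 'GGGGGGG'
  2B -> 'BB'

Decoded = GGGBBBBBDDDDDDDFFFFFGGGGGGGGGGBB


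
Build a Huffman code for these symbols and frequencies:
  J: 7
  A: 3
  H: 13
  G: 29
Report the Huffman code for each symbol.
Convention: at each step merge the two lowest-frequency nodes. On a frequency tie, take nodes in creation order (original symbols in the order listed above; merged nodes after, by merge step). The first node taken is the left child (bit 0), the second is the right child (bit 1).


Huffman tree construction:
Step 1: Merge A(3) + J(7) = 10
Step 2: Merge (A+J)(10) + H(13) = 23
Step 3: Merge ((A+J)+H)(23) + G(29) = 52
Read each symbol's code off the tree from the root (left child = 0, right child = 1).

Codes:
  J: 001 (length 3)
  A: 000 (length 3)
  H: 01 (length 2)
  G: 1 (length 1)
Average code length: 85/52 = 1.6346 bits/symbol


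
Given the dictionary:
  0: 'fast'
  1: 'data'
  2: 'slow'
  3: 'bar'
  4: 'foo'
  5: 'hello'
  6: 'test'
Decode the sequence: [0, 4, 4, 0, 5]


Look up each index in the dictionary:
  0 -> 'fast'
  4 -> 'foo'
  4 -> 'foo'
  0 -> 'fast'
  5 -> 'hello'

Decoded: "fast foo foo fast hello"


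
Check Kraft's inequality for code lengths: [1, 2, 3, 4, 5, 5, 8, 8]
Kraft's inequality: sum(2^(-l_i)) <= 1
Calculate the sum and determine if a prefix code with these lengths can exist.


Sum = 2^(-1) + 2^(-2) + 2^(-3) + 2^(-4) + 2^(-5) + 2^(-5) + 2^(-8) + 2^(-8)
    = 0.5 + 0.25 + 0.125 + 0.0625 + 0.03125 + 0.03125 + 0.00390625 + 0.00390625
    = 258/256 = 1.0078125
Since 1.0078125 > 1, Kraft's inequality is NOT satisfied.
A prefix code with these lengths CANNOT exist.

Kraft sum = 1.0078125. Not satisfied.


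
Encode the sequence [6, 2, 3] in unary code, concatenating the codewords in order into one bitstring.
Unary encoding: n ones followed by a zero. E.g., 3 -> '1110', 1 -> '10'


Encode each number as n ones followed by a terminating 0:
  6 -> 1111110 (7 bits)
  2 -> 110 (3 bits)
  3 -> 1110 (4 bits)
Total length = 7 + 3 + 4 = 14 bits.

Unary([6, 2, 3]) = 11111101101110 (14 bits)


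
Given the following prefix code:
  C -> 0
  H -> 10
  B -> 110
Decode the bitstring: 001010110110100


Decoding step by step:
Bits 0 -> C
Bits 0 -> C
Bits 10 -> H
Bits 10 -> H
Bits 110 -> B
Bits 110 -> B
Bits 10 -> H
Bits 0 -> C


Decoded message: CCHHBBHC


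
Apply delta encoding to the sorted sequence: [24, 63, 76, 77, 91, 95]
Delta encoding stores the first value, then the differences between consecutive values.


First value: 24
Deltas:
  63 - 24 = 39
  76 - 63 = 13
  77 - 76 = 1
  91 - 77 = 14
  95 - 91 = 4


Delta encoded: [24, 39, 13, 1, 14, 4]


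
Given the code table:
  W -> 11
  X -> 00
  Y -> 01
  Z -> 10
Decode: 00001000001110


Decoding:
00 -> X
00 -> X
10 -> Z
00 -> X
00 -> X
11 -> W
10 -> Z


Result: XXZXXWZ


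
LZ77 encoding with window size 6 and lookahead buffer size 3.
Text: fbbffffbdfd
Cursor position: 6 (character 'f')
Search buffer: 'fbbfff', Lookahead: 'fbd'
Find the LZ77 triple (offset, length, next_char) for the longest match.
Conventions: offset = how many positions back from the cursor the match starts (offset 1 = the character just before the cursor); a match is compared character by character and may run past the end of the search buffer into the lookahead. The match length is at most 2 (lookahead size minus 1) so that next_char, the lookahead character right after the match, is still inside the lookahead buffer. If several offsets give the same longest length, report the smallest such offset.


Try each offset into the search buffer:
  offset=1 (pos 5, char 'f'): match length 1
  offset=2 (pos 4, char 'f'): match length 1
  offset=3 (pos 3, char 'f'): match length 1
  offset=4 (pos 2, char 'b'): match length 0
  offset=5 (pos 1, char 'b'): match length 0
  offset=6 (pos 0, char 'f'): match length 2
Longest match has length 2 at offset 6.
next_char = character at position 6 + 2 = 8 -> 'd'

Best match: offset=6, length=2 (matching 'fb' starting at position 0)
LZ77 triple: (6, 2, 'd')


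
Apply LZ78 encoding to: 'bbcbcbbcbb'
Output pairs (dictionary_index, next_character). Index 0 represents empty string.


LZ78 encoding steps:
Dictionary: {0: ''}
Step 1: w='' (idx 0), next='b' -> output (0, 'b'), add 'b' as idx 1
Step 2: w='b' (idx 1), next='c' -> output (1, 'c'), add 'bc' as idx 2
Step 3: w='bc' (idx 2), next='b' -> output (2, 'b'), add 'bcb' as idx 3
Step 4: w='bcb' (idx 3), next='b' -> output (3, 'b'), add 'bcbb' as idx 4


Encoded: [(0, 'b'), (1, 'c'), (2, 'b'), (3, 'b')]


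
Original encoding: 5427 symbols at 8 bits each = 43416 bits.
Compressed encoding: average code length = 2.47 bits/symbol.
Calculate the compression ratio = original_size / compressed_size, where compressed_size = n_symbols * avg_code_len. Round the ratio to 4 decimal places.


original_size = n_symbols * orig_bits = 5427 * 8 = 43416 bits
compressed_size = n_symbols * avg_code_len = 5427 * 2.47 = 13404.69 bits
ratio = original_size / compressed_size = 43416 / 13404.69 = 3.2389

Compression ratio = 3.2389


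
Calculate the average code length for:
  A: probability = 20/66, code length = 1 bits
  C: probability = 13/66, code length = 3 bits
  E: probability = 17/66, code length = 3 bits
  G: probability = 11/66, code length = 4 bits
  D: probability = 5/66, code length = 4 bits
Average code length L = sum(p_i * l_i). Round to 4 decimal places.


Weighted contributions p_i * l_i:
  A: (20/66) * 1 = 20/66
  C: (13/66) * 3 = 39/66
  E: (17/66) * 3 = 51/66
  G: (11/66) * 4 = 44/66
  D: (5/66) * 4 = 20/66
Sum = (20 + 39 + 51 + 44 + 20)/66 = 174/66

L = 174/66 = 2.6364 bits/symbol


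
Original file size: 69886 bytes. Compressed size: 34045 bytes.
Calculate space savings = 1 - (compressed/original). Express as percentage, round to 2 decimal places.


ratio = compressed/original = 34045/69886 = 0.487151
savings = 1 - ratio = 1 - 0.487151 = 0.512849
as a percentage: 0.512849 * 100 = 51.28%

Space savings = 1 - 34045/69886 = 51.28%


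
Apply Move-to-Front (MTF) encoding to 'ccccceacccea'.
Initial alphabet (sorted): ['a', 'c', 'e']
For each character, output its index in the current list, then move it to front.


MTF encoding:
'c': index 1 in ['a', 'c', 'e'] -> ['c', 'a', 'e']
'c': index 0 in ['c', 'a', 'e'] -> ['c', 'a', 'e']
'c': index 0 in ['c', 'a', 'e'] -> ['c', 'a', 'e']
'c': index 0 in ['c', 'a', 'e'] -> ['c', 'a', 'e']
'c': index 0 in ['c', 'a', 'e'] -> ['c', 'a', 'e']
'e': index 2 in ['c', 'a', 'e'] -> ['e', 'c', 'a']
'a': index 2 in ['e', 'c', 'a'] -> ['a', 'e', 'c']
'c': index 2 in ['a', 'e', 'c'] -> ['c', 'a', 'e']
'c': index 0 in ['c', 'a', 'e'] -> ['c', 'a', 'e']
'c': index 0 in ['c', 'a', 'e'] -> ['c', 'a', 'e']
'e': index 2 in ['c', 'a', 'e'] -> ['e', 'c', 'a']
'a': index 2 in ['e', 'c', 'a'] -> ['a', 'e', 'c']


Output: [1, 0, 0, 0, 0, 2, 2, 2, 0, 0, 2, 2]


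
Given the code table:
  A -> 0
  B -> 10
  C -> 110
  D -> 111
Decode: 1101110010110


Decoding:
110 -> C
111 -> D
0 -> A
0 -> A
10 -> B
110 -> C


Result: CDAABC


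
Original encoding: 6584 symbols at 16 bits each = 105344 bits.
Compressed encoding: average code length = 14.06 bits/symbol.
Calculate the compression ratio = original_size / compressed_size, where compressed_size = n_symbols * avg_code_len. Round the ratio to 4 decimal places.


original_size = n_symbols * orig_bits = 6584 * 16 = 105344 bits
compressed_size = n_symbols * avg_code_len = 6584 * 14.06 = 92571.04 bits
ratio = original_size / compressed_size = 105344 / 92571.04 = 1.138

Compression ratio = 1.138


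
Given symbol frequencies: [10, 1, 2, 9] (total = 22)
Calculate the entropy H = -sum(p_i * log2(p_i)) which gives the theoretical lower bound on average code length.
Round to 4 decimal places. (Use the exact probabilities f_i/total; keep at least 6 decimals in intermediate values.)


Per-symbol terms -p_i * log2(p_i) with p_i = f_i/22:
  p = 10/22 = 0.454545: log2(p) = -1.137504, -p*log2(p) = 0.517047
  p = 1/22 = 0.045455: log2(p) = -4.459432, -p*log2(p) = 0.202701
  p = 2/22 = 0.090909: log2(p) = -3.459432, -p*log2(p) = 0.314494
  p = 9/22 = 0.409091: log2(p) = -1.289507, -p*log2(p) = 0.527525
H = 0.517047 + 0.202701 + 0.314494 + 0.527525 = 1.561767

H = 1.5618 bits/symbol


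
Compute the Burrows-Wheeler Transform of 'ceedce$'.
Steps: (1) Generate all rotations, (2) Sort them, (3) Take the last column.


Rotations (sorted):
  0: $ceedce -> last char: e
  1: ce$ceed -> last char: d
  2: ceedce$ -> last char: $
  3: dce$cee -> last char: e
  4: e$ceedc -> last char: c
  5: edce$ce -> last char: e
  6: eedce$c -> last char: c


BWT = ed$ecec


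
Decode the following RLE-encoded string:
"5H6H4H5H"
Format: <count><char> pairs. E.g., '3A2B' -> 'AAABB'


Expanding each <count><char> pair:
  5H -> 'HHHHH'
  6H -> 'HHHHHH'
  4H -> 'HHHH'
  5H -> 'HHHHH'

Decoded = HHHHHHHHHHHHHHHHHHHH


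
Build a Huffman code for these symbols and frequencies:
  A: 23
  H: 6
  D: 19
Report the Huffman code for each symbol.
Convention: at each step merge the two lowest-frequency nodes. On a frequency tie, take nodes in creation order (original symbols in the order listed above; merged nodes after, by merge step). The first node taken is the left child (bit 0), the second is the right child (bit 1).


Huffman tree construction:
Step 1: Merge H(6) + D(19) = 25
Step 2: Merge A(23) + (H+D)(25) = 48
Read each symbol's code off the tree from the root (left child = 0, right child = 1).

Codes:
  A: 0 (length 1)
  H: 10 (length 2)
  D: 11 (length 2)
Average code length: 73/48 = 1.5208 bits/symbol


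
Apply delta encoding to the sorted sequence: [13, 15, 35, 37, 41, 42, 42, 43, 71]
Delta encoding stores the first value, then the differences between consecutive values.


First value: 13
Deltas:
  15 - 13 = 2
  35 - 15 = 20
  37 - 35 = 2
  41 - 37 = 4
  42 - 41 = 1
  42 - 42 = 0
  43 - 42 = 1
  71 - 43 = 28


Delta encoded: [13, 2, 20, 2, 4, 1, 0, 1, 28]


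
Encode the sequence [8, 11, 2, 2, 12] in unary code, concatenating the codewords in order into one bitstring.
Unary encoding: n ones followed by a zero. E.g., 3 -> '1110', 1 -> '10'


Encode each number as n ones followed by a terminating 0:
  8 -> 111111110 (9 bits)
  11 -> 111111111110 (12 bits)
  2 -> 110 (3 bits)
  2 -> 110 (3 bits)
  12 -> 1111111111110 (13 bits)
Total length = 9 + 12 + 3 + 3 + 13 = 40 bits.

Unary([8, 11, 2, 2, 12]) = 1111111101111111111101101101111111111110 (40 bits)


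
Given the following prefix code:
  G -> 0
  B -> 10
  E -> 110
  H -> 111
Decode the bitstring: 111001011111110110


Decoding step by step:
Bits 111 -> H
Bits 0 -> G
Bits 0 -> G
Bits 10 -> B
Bits 111 -> H
Bits 111 -> H
Bits 10 -> B
Bits 110 -> E


Decoded message: HGGBHHBE


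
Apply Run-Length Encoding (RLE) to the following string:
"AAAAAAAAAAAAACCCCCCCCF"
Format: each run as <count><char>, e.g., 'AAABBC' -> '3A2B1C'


Scanning runs left to right:
  i=0: run of 'A' x 13 -> '13A'
  i=13: run of 'C' x 8 -> '8C'
  i=21: run of 'F' x 1 -> '1F'

RLE = 13A8C1F


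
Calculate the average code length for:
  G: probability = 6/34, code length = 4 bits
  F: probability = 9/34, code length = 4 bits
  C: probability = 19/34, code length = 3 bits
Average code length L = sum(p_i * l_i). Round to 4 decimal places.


Weighted contributions p_i * l_i:
  G: (6/34) * 4 = 24/34
  F: (9/34) * 4 = 36/34
  C: (19/34) * 3 = 57/34
Sum = (24 + 36 + 57)/34 = 117/34

L = 117/34 = 3.4412 bits/symbol


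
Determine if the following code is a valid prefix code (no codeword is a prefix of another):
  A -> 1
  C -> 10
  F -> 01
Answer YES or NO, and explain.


Checking each pair (does one codeword prefix another?):
  A='1' vs C='10': prefix -- VIOLATION

NO -- this is NOT a valid prefix code. A (1) is a prefix of C (10).


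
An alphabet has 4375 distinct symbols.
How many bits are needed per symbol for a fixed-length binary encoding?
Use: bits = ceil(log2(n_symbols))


log2(4375) = 12.0951
Bracket: 2^12 = 4096 < 4375 <= 2^13 = 8192
So ceil(log2(4375)) = 13

bits = ceil(log2(4375)) = ceil(12.0951) = 13 bits


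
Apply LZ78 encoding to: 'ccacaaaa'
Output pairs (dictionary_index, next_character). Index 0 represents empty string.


LZ78 encoding steps:
Dictionary: {0: ''}
Step 1: w='' (idx 0), next='c' -> output (0, 'c'), add 'c' as idx 1
Step 2: w='c' (idx 1), next='a' -> output (1, 'a'), add 'ca' as idx 2
Step 3: w='ca' (idx 2), next='a' -> output (2, 'a'), add 'caa' as idx 3
Step 4: w='' (idx 0), next='a' -> output (0, 'a'), add 'a' as idx 4
Step 5: w='a' (idx 4), end of input -> output (4, '')


Encoded: [(0, 'c'), (1, 'a'), (2, 'a'), (0, 'a'), (4, '')]


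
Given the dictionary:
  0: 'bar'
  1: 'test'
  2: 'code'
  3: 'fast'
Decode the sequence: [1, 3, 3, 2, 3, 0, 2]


Look up each index in the dictionary:
  1 -> 'test'
  3 -> 'fast'
  3 -> 'fast'
  2 -> 'code'
  3 -> 'fast'
  0 -> 'bar'
  2 -> 'code'

Decoded: "test fast fast code fast bar code"


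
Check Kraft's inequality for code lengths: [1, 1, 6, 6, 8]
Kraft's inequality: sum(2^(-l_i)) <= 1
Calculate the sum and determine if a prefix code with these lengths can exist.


Sum = 2^(-1) + 2^(-1) + 2^(-6) + 2^(-6) + 2^(-8)
    = 0.5 + 0.5 + 0.015625 + 0.015625 + 0.00390625
    = 265/256 = 1.03515625
Since 1.03515625 > 1, Kraft's inequality is NOT satisfied.
A prefix code with these lengths CANNOT exist.

Kraft sum = 1.03515625. Not satisfied.


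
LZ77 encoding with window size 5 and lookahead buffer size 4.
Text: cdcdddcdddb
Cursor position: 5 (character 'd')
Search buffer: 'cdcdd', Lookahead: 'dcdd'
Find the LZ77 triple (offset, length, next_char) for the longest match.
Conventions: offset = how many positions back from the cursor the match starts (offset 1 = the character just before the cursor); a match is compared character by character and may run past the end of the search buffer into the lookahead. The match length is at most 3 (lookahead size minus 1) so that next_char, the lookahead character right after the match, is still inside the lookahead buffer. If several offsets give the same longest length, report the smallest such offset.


Try each offset into the search buffer:
  offset=1 (pos 4, char 'd'): match length 1
  offset=2 (pos 3, char 'd'): match length 1
  offset=3 (pos 2, char 'c'): match length 0
  offset=4 (pos 1, char 'd'): match length 3
  offset=5 (pos 0, char 'c'): match length 0
Longest match has length 3 at offset 4.
next_char = character at position 5 + 3 = 8 -> 'd'

Best match: offset=4, length=3 (matching 'dcd' starting at position 1)
LZ77 triple: (4, 3, 'd')


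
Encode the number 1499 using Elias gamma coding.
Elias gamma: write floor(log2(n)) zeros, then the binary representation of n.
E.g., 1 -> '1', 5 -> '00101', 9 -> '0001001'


num_bits = floor(log2(1499)) + 1 = 11
leading_zeros = num_bits - 1 = 10
binary(1499) = 10111011011

Elias gamma(1499) = '0000000000' + '10111011011' = 000000000010111011011 (21 bits)


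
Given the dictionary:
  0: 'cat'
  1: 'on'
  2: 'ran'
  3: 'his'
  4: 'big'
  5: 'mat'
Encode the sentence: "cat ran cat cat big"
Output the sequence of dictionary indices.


Look up each word in the dictionary:
  'cat' -> 0
  'ran' -> 2
  'cat' -> 0
  'cat' -> 0
  'big' -> 4

Encoded: [0, 2, 0, 0, 4]


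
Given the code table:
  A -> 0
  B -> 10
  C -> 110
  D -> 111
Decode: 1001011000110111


Decoding:
10 -> B
0 -> A
10 -> B
110 -> C
0 -> A
0 -> A
110 -> C
111 -> D


Result: BABCAACD


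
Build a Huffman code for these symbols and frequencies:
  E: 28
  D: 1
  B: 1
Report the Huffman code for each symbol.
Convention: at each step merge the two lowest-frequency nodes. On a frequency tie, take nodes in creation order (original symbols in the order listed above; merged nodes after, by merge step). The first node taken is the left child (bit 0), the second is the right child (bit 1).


Huffman tree construction:
Step 1: Merge D(1) + B(1) = 2
Step 2: Merge (D+B)(2) + E(28) = 30
Read each symbol's code off the tree from the root (left child = 0, right child = 1).

Codes:
  E: 1 (length 1)
  D: 00 (length 2)
  B: 01 (length 2)
Average code length: 32/30 = 1.0667 bits/symbol
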